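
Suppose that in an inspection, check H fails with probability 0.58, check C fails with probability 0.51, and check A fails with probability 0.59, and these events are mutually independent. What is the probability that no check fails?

0.084378

P(none) = (1 − 0.58) × (1 − 0.51) × (1 − 0.59) = 0.42 × 0.49 × 0.41 = 0.084378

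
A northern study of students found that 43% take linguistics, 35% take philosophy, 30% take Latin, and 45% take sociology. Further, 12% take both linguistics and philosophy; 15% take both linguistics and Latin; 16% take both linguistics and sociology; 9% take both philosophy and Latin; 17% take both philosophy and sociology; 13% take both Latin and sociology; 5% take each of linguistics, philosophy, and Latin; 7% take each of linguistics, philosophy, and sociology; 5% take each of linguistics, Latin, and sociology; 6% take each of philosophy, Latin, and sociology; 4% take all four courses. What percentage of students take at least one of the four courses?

90%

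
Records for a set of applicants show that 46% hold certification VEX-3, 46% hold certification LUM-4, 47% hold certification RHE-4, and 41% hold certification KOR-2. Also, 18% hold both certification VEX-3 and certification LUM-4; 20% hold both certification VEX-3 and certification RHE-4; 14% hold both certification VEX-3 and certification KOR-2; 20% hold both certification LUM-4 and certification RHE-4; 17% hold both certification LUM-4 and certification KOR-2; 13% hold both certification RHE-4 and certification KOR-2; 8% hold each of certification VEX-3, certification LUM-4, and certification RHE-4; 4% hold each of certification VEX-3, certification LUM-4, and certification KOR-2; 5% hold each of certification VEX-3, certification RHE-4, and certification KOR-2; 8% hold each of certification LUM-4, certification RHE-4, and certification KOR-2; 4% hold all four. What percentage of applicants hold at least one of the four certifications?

99%

P(at least one) = 46 + 46 + 47 + 41 − 18 − 20 − 14 − 20 − 17 − 13 + 8 + 4 + 5 + 8 − 4 = 99%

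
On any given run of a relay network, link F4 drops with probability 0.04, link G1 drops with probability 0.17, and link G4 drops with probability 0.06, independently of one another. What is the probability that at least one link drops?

0.251008

Since the events are independent, P(none) is the product of the individual non-occurrence probabilities.
P(none) = (1 − 0.04) × (1 − 0.17) × (1 − 0.06) = 0.96 × 0.83 × 0.94 = 0.748992
P(at least one) = 1 − 0.748992 = 0.251008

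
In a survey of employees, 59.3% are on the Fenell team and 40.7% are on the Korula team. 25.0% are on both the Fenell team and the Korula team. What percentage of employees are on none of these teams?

25.0%

P(at least one) = 59.3 + 40.7 − 25.0 = 75.0%
P(none) = 100% − 75.0% = 25.0%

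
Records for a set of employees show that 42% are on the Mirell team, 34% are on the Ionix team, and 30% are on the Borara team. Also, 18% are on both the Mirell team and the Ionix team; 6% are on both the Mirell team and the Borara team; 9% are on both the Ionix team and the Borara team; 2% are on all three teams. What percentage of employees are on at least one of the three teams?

75%

Using inclusion–exclusion:
P(union) = 42 + 34 + 30 − 18 − 6 − 9 + 2 = 75%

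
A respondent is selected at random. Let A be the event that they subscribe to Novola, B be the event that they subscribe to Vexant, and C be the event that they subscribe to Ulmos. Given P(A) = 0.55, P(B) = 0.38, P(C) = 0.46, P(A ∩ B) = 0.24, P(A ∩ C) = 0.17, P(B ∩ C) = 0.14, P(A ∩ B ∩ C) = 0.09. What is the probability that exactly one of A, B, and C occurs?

0.56

By inclusion–exclusion (exactly-one form):
P(exactly one) = 0.55 + 0.38 + 0.46 − 2·0.24 − 2·0.17 − 2·0.14 + 3·0.09 = 0.56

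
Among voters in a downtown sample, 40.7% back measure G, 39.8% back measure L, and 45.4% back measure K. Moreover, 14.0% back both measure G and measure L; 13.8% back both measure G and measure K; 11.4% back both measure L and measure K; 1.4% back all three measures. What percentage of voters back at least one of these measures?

Apply inclusion-exclusion:
P(at least one) = 40.7 + 39.8 + 45.4 − 14.0 − 13.8 − 11.4 + 1.4 = 88.1%

88.1%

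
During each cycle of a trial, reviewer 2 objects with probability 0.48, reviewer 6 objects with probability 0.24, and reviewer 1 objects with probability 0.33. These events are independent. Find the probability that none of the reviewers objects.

0.264784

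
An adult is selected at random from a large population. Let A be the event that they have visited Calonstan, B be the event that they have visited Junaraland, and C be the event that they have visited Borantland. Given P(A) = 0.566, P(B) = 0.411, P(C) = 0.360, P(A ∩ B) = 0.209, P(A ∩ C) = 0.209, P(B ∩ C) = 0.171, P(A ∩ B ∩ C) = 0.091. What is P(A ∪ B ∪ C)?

0.839

P(A ∪ B ∪ C) = 0.566 + 0.411 + 0.360 − 0.209 − 0.209 − 0.171 + 0.091 = 0.839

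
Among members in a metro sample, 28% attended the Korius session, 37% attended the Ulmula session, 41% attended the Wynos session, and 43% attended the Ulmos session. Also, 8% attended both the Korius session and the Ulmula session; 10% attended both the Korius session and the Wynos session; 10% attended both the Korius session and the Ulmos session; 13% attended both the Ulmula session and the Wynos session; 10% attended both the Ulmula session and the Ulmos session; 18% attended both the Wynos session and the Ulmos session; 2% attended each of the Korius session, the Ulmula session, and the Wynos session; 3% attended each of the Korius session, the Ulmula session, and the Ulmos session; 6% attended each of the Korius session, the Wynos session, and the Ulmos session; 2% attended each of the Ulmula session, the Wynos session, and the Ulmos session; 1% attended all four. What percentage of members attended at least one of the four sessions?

Apply inclusion-exclusion:
P(≥1) = 28 + 37 + 41 + 43 − 8 − 10 − 10 − 13 − 10 − 18 + 2 + 3 + 6 + 2 − 1 = 92%

92%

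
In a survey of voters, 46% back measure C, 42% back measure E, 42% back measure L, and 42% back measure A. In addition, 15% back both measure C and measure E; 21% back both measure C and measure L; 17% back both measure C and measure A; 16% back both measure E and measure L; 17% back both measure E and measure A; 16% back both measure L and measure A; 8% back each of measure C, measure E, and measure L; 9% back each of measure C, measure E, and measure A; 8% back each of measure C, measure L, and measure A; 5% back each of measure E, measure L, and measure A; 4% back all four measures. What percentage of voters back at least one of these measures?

By inclusion–exclusion:
P(at least one) = 46 + 42 + 42 + 42 − 15 − 21 − 17 − 16 − 17 − 16 + 8 + 9 + 8 + 5 − 4 = 96%

96%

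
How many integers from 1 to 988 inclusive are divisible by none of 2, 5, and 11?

By inclusion–exclusion:
494 + 197 + 89 − 98 − 44 − 17 + 8 = 629
988 − 629 = 359

359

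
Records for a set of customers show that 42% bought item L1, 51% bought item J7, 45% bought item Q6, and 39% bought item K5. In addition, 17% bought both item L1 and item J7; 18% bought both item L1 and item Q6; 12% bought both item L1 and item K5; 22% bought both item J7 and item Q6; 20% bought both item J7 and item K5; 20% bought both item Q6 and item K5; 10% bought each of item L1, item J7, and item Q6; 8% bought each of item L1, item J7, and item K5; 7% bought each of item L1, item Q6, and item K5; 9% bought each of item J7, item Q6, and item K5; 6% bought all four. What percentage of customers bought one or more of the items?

96%

Using inclusion–exclusion:
P(≥1) = 42 + 51 + 45 + 39 − 17 − 18 − 12 − 22 − 20 − 20 + 10 + 8 + 7 + 9 − 6 = 96%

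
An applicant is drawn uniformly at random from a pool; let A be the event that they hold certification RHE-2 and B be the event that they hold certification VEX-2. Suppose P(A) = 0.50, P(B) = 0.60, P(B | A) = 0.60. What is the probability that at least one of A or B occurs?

0.80

P(A ∩ B) = P(A)·P(B|A) = 0.50 × 0.60 = 0.30
By inclusion-exclusion,
P(A ∪ B) = 0.50 + 0.60 − 0.30 = 0.80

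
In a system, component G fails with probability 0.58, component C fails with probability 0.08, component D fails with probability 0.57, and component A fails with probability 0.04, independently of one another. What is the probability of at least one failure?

P(none) = (1 − 0.58) × (1 − 0.08) × (1 − 0.57) × (1 − 0.04) = 0.42 × 0.92 × 0.43 × 0.96 = 0.15950592
P(at least one) = 1 − 0.15950592 = 0.84049408

0.84049408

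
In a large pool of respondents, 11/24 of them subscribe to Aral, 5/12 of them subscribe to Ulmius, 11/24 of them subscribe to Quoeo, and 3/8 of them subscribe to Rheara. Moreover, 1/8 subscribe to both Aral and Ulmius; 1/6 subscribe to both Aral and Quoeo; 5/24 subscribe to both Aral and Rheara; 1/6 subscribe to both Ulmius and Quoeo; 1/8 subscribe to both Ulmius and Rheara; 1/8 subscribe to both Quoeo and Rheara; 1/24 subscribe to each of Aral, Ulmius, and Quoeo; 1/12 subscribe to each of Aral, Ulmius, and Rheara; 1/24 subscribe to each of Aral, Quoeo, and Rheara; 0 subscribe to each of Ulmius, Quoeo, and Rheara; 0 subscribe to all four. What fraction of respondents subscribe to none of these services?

1/24

Apply inclusion-exclusion:
P(at least one) = 11/24 + 5/12 + 11/24 + 3/8 − 1/8 − 1/6 − 5/24 − 1/6 − 1/8 − 1/8 + 1/24 + 1/12 + 1/24 + 0 − 0 = 23/24
P(none) = 1 − 23/24 = 1/24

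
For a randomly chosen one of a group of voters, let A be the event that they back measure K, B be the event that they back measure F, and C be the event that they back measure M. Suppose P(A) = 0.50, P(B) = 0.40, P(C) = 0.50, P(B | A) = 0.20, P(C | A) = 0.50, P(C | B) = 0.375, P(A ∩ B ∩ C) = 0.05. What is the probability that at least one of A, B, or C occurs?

P(A ∩ B) = P(A)·P(B|A) = 0.50 × 0.20 = 0.10
P(A ∩ C) = P(A)·P(C|A) = 0.50 × 0.50 = 0.25
P(B ∩ C) = P(B)·P(C|B) = 0.40 × 0.375 = 0.15
P(A ∪ B ∪ C) = 0.50 + 0.40 + 0.50 − 0.10 − 0.25 − 0.15 + 0.05 = 0.95

0.95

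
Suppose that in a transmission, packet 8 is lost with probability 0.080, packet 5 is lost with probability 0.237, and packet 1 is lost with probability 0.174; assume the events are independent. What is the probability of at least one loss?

0.42018104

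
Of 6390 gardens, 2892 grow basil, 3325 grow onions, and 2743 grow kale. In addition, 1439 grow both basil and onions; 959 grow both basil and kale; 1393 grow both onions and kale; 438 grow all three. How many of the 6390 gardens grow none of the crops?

Using inclusion–exclusion:
N(≥1) = 2892 + 3325 + 2743 − 1439 − 959 − 1393 + 438 = 5607
None: 6390 − 5607 = 783

783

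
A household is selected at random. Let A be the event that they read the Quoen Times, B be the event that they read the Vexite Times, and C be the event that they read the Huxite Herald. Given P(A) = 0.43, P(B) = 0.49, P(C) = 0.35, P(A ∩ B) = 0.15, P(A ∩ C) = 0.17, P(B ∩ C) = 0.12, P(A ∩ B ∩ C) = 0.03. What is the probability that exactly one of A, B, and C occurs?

0.48

By inclusion–exclusion (exactly-one form):
P(exactly one) = 0.43 + 0.49 + 0.35 − 2·0.15 − 2·0.17 − 2·0.12 + 3·0.03 = 0.48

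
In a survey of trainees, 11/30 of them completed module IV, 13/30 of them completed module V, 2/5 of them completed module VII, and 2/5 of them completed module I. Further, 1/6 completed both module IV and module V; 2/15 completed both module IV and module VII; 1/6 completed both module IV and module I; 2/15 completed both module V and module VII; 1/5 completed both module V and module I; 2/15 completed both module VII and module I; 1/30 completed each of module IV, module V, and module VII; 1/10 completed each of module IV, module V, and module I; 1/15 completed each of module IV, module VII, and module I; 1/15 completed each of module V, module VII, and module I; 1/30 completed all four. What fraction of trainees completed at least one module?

9/10

P(≥1) = 11/30 + 13/30 + 2/5 + 2/5 − 1/6 − 2/15 − 1/6 − 2/15 − 1/5 − 2/15 + 1/30 + 1/10 + 1/15 + 1/15 − 1/30 = 9/10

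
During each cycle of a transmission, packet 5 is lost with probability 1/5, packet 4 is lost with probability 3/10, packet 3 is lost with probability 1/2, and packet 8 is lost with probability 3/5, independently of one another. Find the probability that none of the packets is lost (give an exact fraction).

Independence gives P(none) = ∏(1 − pᵢ).
P(none) = (1 − 1/5) × (1 − 3/10) × (1 − 1/2) × (1 − 3/5) = 4/5 × 7/10 × 1/2 × 2/5 = 14/125

14/125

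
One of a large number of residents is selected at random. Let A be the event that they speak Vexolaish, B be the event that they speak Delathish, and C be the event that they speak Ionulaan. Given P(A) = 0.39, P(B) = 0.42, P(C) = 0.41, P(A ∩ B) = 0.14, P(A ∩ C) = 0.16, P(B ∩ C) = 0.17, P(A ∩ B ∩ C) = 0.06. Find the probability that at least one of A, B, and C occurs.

P(A ∪ B ∪ C) = 0.39 + 0.42 + 0.41 − 0.14 − 0.16 − 0.17 + 0.06 = 0.81

0.81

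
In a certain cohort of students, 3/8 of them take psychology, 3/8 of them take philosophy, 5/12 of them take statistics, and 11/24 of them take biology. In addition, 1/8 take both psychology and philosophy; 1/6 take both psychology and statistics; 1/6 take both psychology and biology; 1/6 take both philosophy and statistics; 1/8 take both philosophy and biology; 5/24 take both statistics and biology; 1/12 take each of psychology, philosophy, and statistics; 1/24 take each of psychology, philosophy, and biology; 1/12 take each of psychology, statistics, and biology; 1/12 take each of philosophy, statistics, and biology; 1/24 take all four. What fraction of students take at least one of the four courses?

By inclusion–exclusion:
P(≥1) = 3/8 + 3/8 + 5/12 + 11/24 − 1/8 − 1/6 − 1/6 − 1/6 − 1/8 − 5/24 + 1/12 + 1/24 + 1/12 + 1/12 − 1/24 = 11/12

11/12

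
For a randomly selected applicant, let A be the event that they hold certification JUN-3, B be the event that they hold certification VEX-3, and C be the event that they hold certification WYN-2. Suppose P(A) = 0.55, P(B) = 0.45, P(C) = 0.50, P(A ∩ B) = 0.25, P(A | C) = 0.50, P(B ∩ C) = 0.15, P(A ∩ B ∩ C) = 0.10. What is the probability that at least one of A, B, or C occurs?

P(A ∩ C) = P(C)·P(A|C) = 0.50 × 0.50 = 0.25
P(A ∪ B ∪ C) = 0.55 + 0.45 + 0.50 − 0.25 − 0.25 − 0.15 + 0.10 = 0.95

0.95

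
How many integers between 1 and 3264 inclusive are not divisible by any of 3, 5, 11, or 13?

1461

Apply inclusion-exclusion:
1088 + 652 + 296 + 251 − 217 − 98 − 83 − 59 − 50 − 22 + 19 + 16 + 7 + 4 − 1 = 1803
3264 − 1803 = 1461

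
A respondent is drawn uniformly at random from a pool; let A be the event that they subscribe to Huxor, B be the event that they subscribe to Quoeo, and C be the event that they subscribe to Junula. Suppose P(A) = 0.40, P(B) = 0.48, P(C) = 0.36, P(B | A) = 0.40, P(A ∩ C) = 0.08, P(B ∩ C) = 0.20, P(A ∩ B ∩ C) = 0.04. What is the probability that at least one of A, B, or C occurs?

0.84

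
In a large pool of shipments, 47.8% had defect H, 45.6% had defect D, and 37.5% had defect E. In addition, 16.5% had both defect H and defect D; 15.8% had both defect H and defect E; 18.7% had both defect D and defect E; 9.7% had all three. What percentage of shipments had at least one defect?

P(at least one) = 47.8 + 45.6 + 37.5 − 16.5 − 15.8 − 18.7 + 9.7 = 89.6%

89.6%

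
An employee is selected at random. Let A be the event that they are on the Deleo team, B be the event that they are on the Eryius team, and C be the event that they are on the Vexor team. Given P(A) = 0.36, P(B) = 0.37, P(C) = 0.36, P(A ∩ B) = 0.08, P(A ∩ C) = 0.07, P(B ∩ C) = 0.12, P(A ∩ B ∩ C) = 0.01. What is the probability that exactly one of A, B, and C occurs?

P(exactly one) = 0.36 + 0.37 + 0.36 − 2·0.08 − 2·0.07 − 2·0.12 + 3·0.01 = 0.58

0.58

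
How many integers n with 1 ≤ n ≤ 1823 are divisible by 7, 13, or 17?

465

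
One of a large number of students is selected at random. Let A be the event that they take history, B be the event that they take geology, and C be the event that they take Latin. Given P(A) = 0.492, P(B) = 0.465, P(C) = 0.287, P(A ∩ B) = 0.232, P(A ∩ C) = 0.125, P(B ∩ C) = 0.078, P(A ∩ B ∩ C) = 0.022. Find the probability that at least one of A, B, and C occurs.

0.831

By inclusion–exclusion:
P(A ∪ B ∪ C) = 0.492 + 0.465 + 0.287 − 0.232 − 0.125 − 0.078 + 0.022 = 0.831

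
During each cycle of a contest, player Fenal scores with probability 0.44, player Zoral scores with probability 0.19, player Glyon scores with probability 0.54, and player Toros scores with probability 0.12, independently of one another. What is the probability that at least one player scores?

0.81638272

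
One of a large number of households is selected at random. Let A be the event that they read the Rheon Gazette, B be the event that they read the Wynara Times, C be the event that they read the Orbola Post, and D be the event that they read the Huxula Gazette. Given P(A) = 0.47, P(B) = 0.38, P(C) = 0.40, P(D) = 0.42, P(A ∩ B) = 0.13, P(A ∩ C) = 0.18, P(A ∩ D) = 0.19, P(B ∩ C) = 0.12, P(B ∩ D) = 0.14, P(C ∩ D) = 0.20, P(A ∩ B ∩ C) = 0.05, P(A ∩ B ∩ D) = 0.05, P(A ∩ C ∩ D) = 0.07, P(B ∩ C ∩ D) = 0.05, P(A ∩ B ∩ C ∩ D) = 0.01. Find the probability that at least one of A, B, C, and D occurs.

By inclusion–exclusion:
P(A ∪ B ∪ C ∪ D) = 0.47 + 0.38 + 0.40 + 0.42 − 0.13 − 0.18 − 0.19 − 0.12 − 0.14 − 0.20 + 0.05 + 0.05 + 0.07 + 0.05 − 0.01 = 0.92

0.92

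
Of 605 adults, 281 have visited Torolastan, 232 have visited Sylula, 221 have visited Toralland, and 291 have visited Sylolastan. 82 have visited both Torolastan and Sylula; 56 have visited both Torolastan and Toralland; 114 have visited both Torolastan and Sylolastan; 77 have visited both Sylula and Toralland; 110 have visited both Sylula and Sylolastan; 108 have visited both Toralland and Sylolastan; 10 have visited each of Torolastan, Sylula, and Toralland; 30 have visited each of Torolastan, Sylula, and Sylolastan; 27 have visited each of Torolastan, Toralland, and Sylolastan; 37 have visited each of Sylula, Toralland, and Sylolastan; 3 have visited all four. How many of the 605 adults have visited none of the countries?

26

|at least one| = 281 + 232 + 221 + 291 − 82 − 56 − 114 − 77 − 110 − 108 + 10 + 30 + 27 + 37 − 3 = 579
None: 605 − 579 = 26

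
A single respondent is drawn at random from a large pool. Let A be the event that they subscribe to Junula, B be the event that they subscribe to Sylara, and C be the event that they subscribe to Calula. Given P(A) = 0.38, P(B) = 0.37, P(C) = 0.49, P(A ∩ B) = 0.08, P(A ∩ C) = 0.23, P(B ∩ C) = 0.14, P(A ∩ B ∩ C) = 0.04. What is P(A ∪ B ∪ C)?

0.83

Apply inclusion-exclusion:
P(A ∪ B ∪ C) = 0.38 + 0.37 + 0.49 − 0.08 − 0.23 − 0.14 + 0.04 = 0.83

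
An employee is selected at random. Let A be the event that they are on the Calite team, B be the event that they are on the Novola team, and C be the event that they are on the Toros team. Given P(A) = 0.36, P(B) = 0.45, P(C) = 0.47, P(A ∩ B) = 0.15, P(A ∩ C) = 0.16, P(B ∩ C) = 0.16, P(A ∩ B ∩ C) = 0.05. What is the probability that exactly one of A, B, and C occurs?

0.49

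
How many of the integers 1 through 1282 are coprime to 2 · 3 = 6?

427

⌊1282/2⌋ + ⌊1282/3⌋ − ⌊1282/6⌋ = 641 + 427 − 213 = 855
1282 − 855 = 427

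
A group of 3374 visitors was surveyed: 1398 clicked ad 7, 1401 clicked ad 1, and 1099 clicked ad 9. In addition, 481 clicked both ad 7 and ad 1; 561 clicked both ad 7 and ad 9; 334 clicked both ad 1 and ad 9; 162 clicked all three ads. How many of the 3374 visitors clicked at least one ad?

2684

Inclusion–exclusion gives
N(≥1) = 1398 + 1401 + 1099 − 481 − 561 − 334 + 162 = 2684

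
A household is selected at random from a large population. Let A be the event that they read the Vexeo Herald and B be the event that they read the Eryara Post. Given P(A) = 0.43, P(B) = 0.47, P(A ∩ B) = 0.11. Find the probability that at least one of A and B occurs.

P(A ∪ B) = 0.43 + 0.47 − 0.11 = 0.79

0.79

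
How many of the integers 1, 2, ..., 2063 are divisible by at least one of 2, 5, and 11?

floor(2063/2) + floor(2063/5) + floor(2063/11) − floor(2063/10) − floor(2063/22) − floor(2063/55) + floor(2063/110) = 1031 + 412 + 187 − 206 − 93 − 37 + 18 = 1312

1312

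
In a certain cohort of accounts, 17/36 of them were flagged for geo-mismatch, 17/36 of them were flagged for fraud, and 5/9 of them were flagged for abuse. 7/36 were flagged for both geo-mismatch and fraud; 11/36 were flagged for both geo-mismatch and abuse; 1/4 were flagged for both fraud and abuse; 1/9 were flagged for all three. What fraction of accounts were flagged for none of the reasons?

Inclusion–exclusion gives
P(≥1) = 17/36 + 17/36 + 5/9 − 7/36 − 11/36 − 1/4 + 1/9 = 31/36
P(none) = 1 − 31/36 = 5/36

5/36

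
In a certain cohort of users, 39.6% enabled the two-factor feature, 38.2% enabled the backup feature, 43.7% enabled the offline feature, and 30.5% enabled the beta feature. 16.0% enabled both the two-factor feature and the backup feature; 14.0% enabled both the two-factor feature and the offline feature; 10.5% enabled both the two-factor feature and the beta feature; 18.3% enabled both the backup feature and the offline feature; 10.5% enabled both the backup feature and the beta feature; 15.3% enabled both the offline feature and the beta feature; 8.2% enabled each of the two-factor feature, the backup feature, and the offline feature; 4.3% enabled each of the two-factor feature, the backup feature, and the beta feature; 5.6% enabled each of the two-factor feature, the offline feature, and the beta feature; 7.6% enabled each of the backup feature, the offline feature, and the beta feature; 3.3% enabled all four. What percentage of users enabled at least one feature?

89.8%

By inclusion-exclusion,
P(≥1) = 39.6 + 38.2 + 43.7 + 30.5 − 16.0 − 14.0 − 10.5 − 18.3 − 10.5 − 15.3 + 8.2 + 4.3 + 5.6 + 7.6 − 3.3 = 89.8%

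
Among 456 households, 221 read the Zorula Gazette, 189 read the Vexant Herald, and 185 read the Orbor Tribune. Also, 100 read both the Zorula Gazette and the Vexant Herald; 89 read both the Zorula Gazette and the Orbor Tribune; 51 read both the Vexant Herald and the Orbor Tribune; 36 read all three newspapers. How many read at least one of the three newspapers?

|union| = 221 + 189 + 185 − 100 − 89 − 51 + 36 = 391

391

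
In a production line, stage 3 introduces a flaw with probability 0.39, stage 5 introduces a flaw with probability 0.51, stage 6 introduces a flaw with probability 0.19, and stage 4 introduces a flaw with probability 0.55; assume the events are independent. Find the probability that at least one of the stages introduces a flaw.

0.89105095

P(none) = (1 − 0.39) × (1 − 0.51) × (1 − 0.19) × (1 − 0.55) = 0.61 × 0.49 × 0.81 × 0.45 = 0.10894905
P(at least one) = 1 − 0.10894905 = 0.89105095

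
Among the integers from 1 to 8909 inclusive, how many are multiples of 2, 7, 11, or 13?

By inclusion-exclusion,
floor(8909/2) + floor(8909/7) + floor(8909/11) + floor(8909/13) − floor(8909/14) − floor(8909/22) − floor(8909/26) − floor(8909/77) − floor(8909/91) − floor(8909/143) + floor(8909/154) + floor(8909/182) + floor(8909/286) + floor(8909/1001) − floor(8909/2002) = 4454 + 1272 + 809 + 685 − 636 − 404 − 342 − 115 − 97 − 62 + 57 + 48 + 31 + 8 − 4 = 5704

5704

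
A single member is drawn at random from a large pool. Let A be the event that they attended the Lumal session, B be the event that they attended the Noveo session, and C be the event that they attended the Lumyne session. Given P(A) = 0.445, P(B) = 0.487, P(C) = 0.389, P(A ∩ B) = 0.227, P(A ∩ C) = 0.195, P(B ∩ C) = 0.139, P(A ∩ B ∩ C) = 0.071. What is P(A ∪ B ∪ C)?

P(A ∪ B ∪ C) = 0.445 + 0.487 + 0.389 − 0.227 − 0.195 − 0.139 + 0.071 = 0.831

0.831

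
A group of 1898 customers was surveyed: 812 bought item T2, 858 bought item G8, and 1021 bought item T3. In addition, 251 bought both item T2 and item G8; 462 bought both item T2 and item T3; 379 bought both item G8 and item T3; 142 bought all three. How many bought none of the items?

157

|union| = 812 + 858 + 1021 − 251 − 462 − 379 + 142 = 1741
None: 1898 − 1741 = 157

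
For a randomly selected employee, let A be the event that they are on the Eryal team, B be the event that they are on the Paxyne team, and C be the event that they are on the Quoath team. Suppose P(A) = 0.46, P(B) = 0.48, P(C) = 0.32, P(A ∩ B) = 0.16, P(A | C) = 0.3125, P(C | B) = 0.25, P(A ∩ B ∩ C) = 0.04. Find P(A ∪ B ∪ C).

0.92

P(A ∩ C) = P(C)·P(A|C) = 0.32 × 0.3125 = 0.10
P(B ∩ C) = P(B)·P(C|B) = 0.48 × 0.25 = 0.12
P(A ∪ B ∪ C) = 0.46 + 0.48 + 0.32 − 0.16 − 0.10 − 0.12 + 0.04 = 0.92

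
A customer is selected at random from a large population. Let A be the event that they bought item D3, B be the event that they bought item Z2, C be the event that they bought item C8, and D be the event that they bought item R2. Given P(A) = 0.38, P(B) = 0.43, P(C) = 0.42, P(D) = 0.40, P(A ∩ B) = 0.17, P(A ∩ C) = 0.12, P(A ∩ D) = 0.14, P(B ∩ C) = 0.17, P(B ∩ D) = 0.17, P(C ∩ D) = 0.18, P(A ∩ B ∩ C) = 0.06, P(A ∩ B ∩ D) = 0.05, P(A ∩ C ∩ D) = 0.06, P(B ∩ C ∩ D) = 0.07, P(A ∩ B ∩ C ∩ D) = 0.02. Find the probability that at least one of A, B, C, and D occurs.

P(A ∪ B ∪ C ∪ D) = 0.38 + 0.43 + 0.42 + 0.40 − 0.17 − 0.12 − 0.14 − 0.17 − 0.17 − 0.18 + 0.06 + 0.05 + 0.06 + 0.07 − 0.02 = 0.90

0.90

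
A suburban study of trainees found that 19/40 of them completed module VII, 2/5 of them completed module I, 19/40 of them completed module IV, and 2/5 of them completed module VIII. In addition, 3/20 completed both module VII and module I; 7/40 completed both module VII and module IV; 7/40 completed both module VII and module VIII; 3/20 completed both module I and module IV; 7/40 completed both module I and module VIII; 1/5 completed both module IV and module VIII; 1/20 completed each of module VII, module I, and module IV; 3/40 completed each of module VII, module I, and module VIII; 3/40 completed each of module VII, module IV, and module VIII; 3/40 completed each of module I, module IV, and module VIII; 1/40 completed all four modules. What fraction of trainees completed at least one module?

P(union) = 19/40 + 2/5 + 19/40 + 2/5 − 3/20 − 7/40 − 7/40 − 3/20 − 7/40 − 1/5 + 1/20 + 3/40 + 3/40 + 3/40 − 1/40 = 39/40

39/40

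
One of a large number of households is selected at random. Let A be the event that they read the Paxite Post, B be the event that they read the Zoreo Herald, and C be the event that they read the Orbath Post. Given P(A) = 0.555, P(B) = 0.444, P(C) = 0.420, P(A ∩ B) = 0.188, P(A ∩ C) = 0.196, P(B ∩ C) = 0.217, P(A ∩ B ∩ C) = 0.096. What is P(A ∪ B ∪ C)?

P(A ∪ B ∪ C) = 0.555 + 0.444 + 0.420 − 0.188 − 0.196 − 0.217 + 0.096 = 0.914

0.914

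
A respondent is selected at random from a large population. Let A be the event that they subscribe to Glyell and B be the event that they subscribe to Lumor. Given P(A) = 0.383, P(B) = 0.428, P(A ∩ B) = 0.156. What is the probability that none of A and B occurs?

By inclusion-exclusion,
P(A ∪ B) = 0.383 + 0.428 − 0.156 = 0.655
P(none) = 1 − 0.655 = 0.345

0.345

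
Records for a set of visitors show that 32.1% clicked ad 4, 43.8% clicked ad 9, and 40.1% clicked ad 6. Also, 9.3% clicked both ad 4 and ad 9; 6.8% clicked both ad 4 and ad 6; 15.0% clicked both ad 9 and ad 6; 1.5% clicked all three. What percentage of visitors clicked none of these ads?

13.6%

Apply inclusion-exclusion:
P(at least one) = 32.1 + 43.8 + 40.1 − 9.3 − 6.8 − 15.0 + 1.5 = 86.4%
P(none) = 100% − 86.4% = 13.6%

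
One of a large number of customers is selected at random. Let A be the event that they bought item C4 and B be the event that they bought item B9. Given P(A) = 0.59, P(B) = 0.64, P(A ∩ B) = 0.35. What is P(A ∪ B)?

0.88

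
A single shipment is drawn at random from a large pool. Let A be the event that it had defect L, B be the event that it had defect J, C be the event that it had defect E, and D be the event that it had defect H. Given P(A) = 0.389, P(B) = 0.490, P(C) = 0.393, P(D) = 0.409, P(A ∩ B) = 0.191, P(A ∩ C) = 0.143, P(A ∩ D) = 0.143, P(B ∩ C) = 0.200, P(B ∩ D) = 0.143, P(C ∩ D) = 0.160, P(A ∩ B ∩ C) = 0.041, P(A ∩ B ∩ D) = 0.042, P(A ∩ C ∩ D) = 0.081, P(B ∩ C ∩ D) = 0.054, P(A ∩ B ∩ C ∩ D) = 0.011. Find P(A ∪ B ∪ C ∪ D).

Apply inclusion-exclusion:
P(A ∪ B ∪ C ∪ D) = 0.389 + 0.490 + 0.393 + 0.409 − 0.191 − 0.143 − 0.143 − 0.200 − 0.143 − 0.160 + 0.041 + 0.042 + 0.081 + 0.054 − 0.011 = 0.908

0.908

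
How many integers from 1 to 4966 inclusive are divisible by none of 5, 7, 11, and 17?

2913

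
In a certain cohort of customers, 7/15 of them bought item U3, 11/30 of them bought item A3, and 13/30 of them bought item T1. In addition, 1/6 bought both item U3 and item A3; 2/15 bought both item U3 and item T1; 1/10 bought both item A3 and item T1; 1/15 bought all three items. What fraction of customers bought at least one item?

14/15

P(≥1) = 7/15 + 11/30 + 13/30 − 1/6 − 2/15 − 1/10 + 1/15 = 14/15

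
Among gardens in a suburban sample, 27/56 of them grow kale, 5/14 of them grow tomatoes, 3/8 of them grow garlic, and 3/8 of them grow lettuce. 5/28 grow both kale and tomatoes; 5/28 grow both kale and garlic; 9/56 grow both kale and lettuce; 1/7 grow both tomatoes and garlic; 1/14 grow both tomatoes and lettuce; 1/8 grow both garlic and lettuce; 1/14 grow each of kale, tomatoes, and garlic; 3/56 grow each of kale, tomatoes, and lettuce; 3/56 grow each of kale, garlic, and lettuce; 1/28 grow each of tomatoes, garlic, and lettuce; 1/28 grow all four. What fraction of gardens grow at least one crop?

P(at least one) = 27/56 + 5/14 + 3/8 + 3/8 − 5/28 − 5/28 − 9/56 − 1/7 − 1/14 − 1/8 + 1/14 + 3/56 + 3/56 + 1/28 − 1/28 = 51/56

51/56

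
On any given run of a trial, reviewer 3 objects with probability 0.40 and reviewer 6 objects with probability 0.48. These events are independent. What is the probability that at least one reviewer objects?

Independence gives P(none) = ∏(1 − pᵢ).
P(none) = (1 − 0.40) × (1 − 0.48) = 0.60 × 0.52 = 0.312
P(at least one) = 1 − 0.312 = 0.688

0.688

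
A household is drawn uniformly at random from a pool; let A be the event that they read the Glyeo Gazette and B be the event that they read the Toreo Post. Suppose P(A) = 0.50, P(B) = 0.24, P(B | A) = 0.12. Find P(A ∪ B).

0.68

P(A ∩ B) = P(A)·P(B|A) = 0.50 × 0.12 = 0.06
P(A ∪ B) = 0.50 + 0.24 − 0.06 = 0.68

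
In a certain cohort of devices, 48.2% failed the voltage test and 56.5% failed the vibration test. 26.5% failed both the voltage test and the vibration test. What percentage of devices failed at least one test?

78.2%

By inclusion–exclusion:
P(≥1) = 48.2 + 56.5 − 26.5 = 78.2%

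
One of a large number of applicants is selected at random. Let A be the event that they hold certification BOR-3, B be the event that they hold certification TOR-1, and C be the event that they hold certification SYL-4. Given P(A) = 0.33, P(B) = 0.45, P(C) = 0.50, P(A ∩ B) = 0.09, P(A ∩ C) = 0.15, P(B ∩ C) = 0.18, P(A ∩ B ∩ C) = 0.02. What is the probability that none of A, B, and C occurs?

0.12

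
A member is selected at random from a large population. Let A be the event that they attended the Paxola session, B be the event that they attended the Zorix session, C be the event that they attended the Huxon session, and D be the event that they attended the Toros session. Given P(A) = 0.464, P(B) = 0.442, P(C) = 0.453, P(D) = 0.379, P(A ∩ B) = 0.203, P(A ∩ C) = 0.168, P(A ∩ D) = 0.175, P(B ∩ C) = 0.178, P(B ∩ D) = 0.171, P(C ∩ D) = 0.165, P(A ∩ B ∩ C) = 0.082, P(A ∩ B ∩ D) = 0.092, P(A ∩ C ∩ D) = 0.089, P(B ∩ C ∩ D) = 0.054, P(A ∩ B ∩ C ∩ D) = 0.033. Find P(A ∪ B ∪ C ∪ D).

0.962

By inclusion-exclusion,
P(A ∪ B ∪ C ∪ D) = 0.464 + 0.442 + 0.453 + 0.379 − 0.203 − 0.168 − 0.175 − 0.178 − 0.171 − 0.165 + 0.082 + 0.092 + 0.089 + 0.054 − 0.033 = 0.962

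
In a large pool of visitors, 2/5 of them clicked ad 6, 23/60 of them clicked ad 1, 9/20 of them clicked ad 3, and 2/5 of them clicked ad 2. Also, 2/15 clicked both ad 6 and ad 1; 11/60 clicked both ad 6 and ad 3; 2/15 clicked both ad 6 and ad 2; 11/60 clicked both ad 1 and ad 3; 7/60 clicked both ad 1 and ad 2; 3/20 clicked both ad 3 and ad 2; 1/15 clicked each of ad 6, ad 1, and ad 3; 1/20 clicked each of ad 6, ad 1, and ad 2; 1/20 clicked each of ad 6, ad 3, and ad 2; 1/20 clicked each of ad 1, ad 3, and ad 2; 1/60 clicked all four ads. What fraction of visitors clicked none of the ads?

Inclusion–exclusion gives
P(at least one) = 2/5 + 23/60 + 9/20 + 2/5 − 2/15 − 11/60 − 2/15 − 11/60 − 7/60 − 3/20 + 1/15 + 1/20 + 1/20 + 1/20 − 1/60 = 14/15
P(none) = 1 − 14/15 = 1/15

1/15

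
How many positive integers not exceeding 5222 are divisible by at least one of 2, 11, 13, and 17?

Using inclusion–exclusion:
floor(5222/2) + floor(5222/11) + floor(5222/13) + floor(5222/17) − floor(5222/22) − floor(5222/26) − floor(5222/34) − floor(5222/143) − floor(5222/187) − floor(5222/221) + floor(5222/286) + floor(5222/374) + floor(5222/442) + floor(5222/2431) − floor(5222/4862) = 2611 + 474 + 401 + 307 − 237 − 200 − 153 − 36 − 27 − 23 + 18 + 13 + 11 + 2 − 1 = 3160

3160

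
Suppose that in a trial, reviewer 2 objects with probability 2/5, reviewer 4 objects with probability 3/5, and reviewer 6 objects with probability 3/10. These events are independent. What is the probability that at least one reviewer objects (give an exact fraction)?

P(none) = (1 − 2/5) × (1 − 3/5) × (1 − 3/10) = 3/5 × 2/5 × 7/10 = 21/125
P(at least one) = 1 − 21/125 = 104/125

104/125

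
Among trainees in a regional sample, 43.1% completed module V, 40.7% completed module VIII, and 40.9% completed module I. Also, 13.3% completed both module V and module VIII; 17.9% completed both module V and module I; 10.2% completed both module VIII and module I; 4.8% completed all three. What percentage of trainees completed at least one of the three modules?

88.1%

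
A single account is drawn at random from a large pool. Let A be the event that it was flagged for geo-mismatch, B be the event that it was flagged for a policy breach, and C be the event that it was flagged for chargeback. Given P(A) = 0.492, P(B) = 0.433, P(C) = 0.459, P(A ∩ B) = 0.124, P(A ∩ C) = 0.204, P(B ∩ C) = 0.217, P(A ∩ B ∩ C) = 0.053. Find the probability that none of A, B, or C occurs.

0.108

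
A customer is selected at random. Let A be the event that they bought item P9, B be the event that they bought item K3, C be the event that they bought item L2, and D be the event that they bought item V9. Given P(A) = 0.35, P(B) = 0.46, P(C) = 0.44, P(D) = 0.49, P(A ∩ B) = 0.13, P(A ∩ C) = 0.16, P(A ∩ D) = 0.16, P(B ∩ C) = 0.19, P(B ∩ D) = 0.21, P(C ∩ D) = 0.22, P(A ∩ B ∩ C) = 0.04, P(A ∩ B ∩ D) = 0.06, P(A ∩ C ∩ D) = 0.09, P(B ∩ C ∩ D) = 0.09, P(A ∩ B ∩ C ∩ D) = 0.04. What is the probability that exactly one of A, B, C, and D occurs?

P(exactly one) = 0.35 + 0.46 + 0.44 + 0.49 − 2·0.13 − 2·0.16 − 2·0.16 − 2·0.19 − 2·0.21 − 2·0.22 + 3·0.04 + 3·0.06 + 3·0.09 + 3·0.09 − 4·0.04 = 0.28

0.28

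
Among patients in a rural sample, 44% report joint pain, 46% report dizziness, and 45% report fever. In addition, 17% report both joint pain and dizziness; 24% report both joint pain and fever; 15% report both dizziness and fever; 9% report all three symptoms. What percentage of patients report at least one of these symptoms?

P(union) = 44 + 46 + 45 − 17 − 24 − 15 + 9 = 88%

88%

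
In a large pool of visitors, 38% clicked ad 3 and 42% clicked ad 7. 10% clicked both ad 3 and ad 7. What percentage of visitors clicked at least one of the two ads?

70%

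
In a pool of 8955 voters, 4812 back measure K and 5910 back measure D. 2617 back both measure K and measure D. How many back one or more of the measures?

8105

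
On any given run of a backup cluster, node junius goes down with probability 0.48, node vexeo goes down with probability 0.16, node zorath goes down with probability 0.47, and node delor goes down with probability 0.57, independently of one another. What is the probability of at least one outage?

0.90045328

Independence gives P(none) = ∏(1 − pᵢ).
P(none) = (1 − 0.48) × (1 − 0.16) × (1 − 0.47) × (1 − 0.57) = 0.52 × 0.84 × 0.53 × 0.43 = 0.09954672
P(at least one) = 1 − 0.09954672 = 0.90045328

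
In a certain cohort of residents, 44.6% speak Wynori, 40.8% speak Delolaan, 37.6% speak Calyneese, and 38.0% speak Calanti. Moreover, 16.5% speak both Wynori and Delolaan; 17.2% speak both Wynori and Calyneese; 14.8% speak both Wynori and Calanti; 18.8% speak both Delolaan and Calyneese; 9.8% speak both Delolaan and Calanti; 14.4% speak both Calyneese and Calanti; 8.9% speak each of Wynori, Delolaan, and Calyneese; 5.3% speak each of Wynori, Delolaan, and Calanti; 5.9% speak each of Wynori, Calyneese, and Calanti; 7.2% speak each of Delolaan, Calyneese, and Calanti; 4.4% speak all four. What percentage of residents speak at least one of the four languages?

By inclusion-exclusion,
P(union) = 44.6 + 40.8 + 37.6 + 38.0 − 16.5 − 17.2 − 14.8 − 18.8 − 9.8 − 14.4 + 8.9 + 5.3 + 5.9 + 7.2 − 4.4 = 92.4%

92.4%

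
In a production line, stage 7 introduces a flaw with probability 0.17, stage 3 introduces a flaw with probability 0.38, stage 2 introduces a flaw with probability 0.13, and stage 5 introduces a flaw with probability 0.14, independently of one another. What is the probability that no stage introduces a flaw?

0.38502372

Independence gives P(none) = ∏(1 − pᵢ).
P(none) = (1 − 0.17) × (1 − 0.38) × (1 − 0.13) × (1 − 0.14) = 0.83 × 0.62 × 0.87 × 0.86 = 0.38502372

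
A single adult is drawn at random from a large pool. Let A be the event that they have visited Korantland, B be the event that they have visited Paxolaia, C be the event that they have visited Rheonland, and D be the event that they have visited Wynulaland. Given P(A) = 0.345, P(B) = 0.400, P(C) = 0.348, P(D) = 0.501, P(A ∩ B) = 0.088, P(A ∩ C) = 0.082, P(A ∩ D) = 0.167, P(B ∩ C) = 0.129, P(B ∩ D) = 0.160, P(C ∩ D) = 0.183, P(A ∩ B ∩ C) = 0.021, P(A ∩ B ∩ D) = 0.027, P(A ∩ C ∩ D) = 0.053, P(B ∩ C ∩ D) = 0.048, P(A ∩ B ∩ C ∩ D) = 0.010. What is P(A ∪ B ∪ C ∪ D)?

0.924

P(A ∪ B ∪ C ∪ D) = 0.345 + 0.400 + 0.348 + 0.501 − 0.088 − 0.082 − 0.167 − 0.129 − 0.160 − 0.183 + 0.021 + 0.027 + 0.053 + 0.048 − 0.010 = 0.924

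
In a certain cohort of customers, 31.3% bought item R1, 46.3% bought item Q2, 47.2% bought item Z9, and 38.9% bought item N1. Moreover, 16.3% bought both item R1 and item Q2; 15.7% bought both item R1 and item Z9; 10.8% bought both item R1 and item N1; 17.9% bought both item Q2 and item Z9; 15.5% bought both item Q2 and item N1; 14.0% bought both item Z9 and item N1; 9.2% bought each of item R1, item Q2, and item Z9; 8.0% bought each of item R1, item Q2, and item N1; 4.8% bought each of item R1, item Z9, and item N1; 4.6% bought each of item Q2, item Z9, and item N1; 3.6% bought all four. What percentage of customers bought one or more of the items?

96.5%

P(union) = 31.3 + 46.3 + 47.2 + 38.9 − 16.3 − 15.7 − 10.8 − 17.9 − 15.5 − 14.0 + 9.2 + 8.0 + 4.8 + 4.6 − 3.6 = 96.5%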